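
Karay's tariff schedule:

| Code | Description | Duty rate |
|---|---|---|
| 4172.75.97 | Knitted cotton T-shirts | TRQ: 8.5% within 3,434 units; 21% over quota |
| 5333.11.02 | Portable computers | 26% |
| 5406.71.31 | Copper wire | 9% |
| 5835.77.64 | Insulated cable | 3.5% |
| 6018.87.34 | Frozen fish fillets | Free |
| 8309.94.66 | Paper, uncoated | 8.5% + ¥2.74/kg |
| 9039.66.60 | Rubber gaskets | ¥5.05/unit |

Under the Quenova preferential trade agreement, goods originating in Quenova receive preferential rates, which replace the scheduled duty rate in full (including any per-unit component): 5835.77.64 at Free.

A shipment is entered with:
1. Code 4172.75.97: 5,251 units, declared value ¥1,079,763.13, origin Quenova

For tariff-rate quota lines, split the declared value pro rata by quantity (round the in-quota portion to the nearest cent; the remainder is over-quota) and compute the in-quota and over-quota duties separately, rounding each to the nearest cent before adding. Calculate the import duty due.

¥138,483.58

Line 1 (4172.75.97, Quenova, 5,251 units, ¥1,079,763.13):
Code 4172.75.97 is under a tariff-rate quota (threshold 3,434 units). In-quota: 3,434 units at 8.5%; over-quota: 1,817 units at 21%.
Pro-rata value split: in-quota = ¥1,079,763.13 × 3,434/5,251 = ¥706,133.42; over-quota = ¥1,079,763.13 − ¥706,133.42 = ¥373,629.71.
In-quota duty = ¥706,133.42 × 8.5% = ¥60,021.34. Over-quota duty = ¥373,629.71 × 21% = ¥78,462.24.
Line duty = ¥60,021.34 + ¥78,462.24 = ¥138,483.58.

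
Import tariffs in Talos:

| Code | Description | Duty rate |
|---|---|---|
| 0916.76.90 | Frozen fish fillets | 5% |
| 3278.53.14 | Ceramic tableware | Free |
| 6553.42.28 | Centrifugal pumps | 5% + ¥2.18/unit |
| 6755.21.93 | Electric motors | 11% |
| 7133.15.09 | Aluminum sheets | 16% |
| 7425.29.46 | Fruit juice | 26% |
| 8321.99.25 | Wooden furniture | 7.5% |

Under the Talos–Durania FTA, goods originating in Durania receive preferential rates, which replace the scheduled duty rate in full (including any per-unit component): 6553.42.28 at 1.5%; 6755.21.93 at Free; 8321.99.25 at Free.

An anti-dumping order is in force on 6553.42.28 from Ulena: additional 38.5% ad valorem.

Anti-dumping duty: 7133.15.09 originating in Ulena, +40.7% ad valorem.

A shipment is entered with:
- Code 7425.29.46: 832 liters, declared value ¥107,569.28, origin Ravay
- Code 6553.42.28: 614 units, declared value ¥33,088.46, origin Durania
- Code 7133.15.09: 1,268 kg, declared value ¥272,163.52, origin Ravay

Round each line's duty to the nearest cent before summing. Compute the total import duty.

¥72,010.50

Line 1 (7425.29.46, Ravay, 832 liters, ¥107,569.28):
Base rate for 7425.29.46 is 26%.
Duty = ¥107,569.28 × 26% = ¥27,968.01.
Line 2 (6553.42.28, Durania, 614 units, ¥33,088.46):
Base rate for 6553.42.28 is 5% + ¥2.18/unit.
Origin Durania qualifies under the Talos–Durania agreement and 6553.42.28 is covered: preferential rate 1.5% applies instead.
The additional-duty order on 6553.42.28 targets Ulena, not Durania; it does not apply.
Duty = ¥33,088.46 × 1.5% = ¥496.33.
Line 3 (7133.15.09, Ravay, 1,268 kg, ¥272,163.52):
Base rate for 7133.15.09 is 16%.
The additional-duty order on 7133.15.09 targets Ulena, not Ravay; it does not apply.
Duty = ¥272,163.52 × 16% = ¥43,546.16.
Total = ¥27,968.01 + ¥496.33 + ¥43,546.16 = ¥72,010.50.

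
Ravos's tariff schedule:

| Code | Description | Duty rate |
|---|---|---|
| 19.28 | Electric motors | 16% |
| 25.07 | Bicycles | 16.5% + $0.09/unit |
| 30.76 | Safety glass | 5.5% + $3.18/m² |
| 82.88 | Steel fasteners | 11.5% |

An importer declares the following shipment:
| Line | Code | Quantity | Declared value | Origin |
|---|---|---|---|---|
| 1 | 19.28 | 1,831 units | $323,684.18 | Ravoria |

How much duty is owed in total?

$51,789.47

Line 1 (19.28, Ravoria, 1,831 units, $323,684.18):
Base rate for 19.28 is 16%.
Duty = $323,684.18 × 16% = $51,789.47.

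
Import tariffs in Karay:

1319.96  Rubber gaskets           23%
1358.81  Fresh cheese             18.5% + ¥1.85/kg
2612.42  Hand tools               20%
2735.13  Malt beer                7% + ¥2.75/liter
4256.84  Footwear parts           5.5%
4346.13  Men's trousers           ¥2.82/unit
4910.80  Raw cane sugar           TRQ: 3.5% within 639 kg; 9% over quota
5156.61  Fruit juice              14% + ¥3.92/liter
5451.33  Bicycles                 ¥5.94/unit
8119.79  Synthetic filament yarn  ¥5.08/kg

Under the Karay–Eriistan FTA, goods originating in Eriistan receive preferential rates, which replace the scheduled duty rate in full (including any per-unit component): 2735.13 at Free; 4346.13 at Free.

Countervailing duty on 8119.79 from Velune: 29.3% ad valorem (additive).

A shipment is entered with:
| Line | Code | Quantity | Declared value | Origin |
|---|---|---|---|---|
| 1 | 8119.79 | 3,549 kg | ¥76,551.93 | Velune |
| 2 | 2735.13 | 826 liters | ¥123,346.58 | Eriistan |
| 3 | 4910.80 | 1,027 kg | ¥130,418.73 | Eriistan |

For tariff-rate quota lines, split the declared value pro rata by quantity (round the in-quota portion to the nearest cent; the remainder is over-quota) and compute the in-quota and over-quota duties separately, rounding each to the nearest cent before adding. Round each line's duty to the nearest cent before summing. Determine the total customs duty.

Line 1 (8119.79, Velune, 3,549 kg, ¥76,551.93):
Base rate for 8119.79 is ¥5.08/kg.
Additional duty on 8119.79 from Velune: +29.3% ad valorem. Applied ad valorem rate = 29.3%.
Duty = ¥76,551.93 × 29.3% + 3,549 × ¥5.08 = ¥40,458.64.
Line 2 (2735.13, Eriistan, 826 liters, ¥123,346.58):
Base rate for 2735.13 is 7% + ¥2.75/liter.
Origin Eriistan qualifies under the Karay–Eriistan agreement and 2735.13 is covered: preferential rate Free applies instead.
Duty = ¥123,346.58 × 0% = ¥0.00.
Line 3 (4910.80, Eriistan, 1,027 kg, ¥130,418.73):
Code 4910.80 is under a tariff-rate quota (threshold 639 kg). In-quota: 639 kg at 3.5%; over-quota: 388 kg at 9%.
Pro-rata value split: in-quota = ¥130,418.73 × 639/1,027 = ¥81,146.61; over-quota = ¥130,418.73 − ¥81,146.61 = ¥49,272.12.
In-quota duty = ¥81,146.61 × 3.5% = ¥2,840.13. Over-quota duty = ¥49,272.12 × 9% = ¥4,434.49.
Line duty = ¥2,840.13 + ¥4,434.49 = ¥7,274.62.
Total = ¥40,458.64 + ¥0.00 + ¥7,274.62 = ¥47,733.26.

¥47,733.26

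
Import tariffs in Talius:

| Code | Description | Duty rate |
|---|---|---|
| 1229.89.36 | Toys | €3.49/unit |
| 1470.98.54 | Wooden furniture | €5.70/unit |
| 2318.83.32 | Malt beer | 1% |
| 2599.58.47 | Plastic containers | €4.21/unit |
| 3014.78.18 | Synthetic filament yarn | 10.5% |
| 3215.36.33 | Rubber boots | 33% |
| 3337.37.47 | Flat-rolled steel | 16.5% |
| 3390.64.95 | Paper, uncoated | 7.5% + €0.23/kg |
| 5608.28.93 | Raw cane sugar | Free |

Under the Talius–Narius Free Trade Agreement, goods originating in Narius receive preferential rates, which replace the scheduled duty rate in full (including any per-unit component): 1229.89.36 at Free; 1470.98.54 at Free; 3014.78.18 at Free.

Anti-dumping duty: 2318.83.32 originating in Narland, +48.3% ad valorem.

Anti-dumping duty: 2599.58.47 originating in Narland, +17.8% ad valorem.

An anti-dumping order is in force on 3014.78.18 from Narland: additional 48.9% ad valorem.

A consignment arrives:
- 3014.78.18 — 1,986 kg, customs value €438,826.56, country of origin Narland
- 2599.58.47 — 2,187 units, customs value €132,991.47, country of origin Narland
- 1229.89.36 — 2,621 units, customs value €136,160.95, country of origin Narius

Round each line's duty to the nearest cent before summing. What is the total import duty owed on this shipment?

€293,542.73

Line 1 (3014.78.18, Narland, 1,986 kg, €438,826.56):
Base rate for 3014.78.18 is 10.5%.
3014.78.18 has an FTA preferential rate, but origin Narland is not Narius; base rate stands.
Additional duty on 3014.78.18 from Narland: +48.9%. Applied ad valorem rate: 10.5% + 48.9% = 59.4%.
Duty = €438,826.56 × 59.4% = €260,662.98.
Line 2 (2599.58.47, Narland, 2,187 units, €132,991.47):
Base rate for 2599.58.47 is €4.21/unit.
Additional duty on 2599.58.47 from Narland: +17.8% ad valorem. Applied ad valorem rate = 17.8%.
Duty = €132,991.47 × 17.8% + 2,187 × €4.21 = €32,879.75.
Line 3 (1229.89.36, Narius, 2,621 units, €136,160.95):
Base rate for 1229.89.36 is €3.49/unit.
Origin Narius qualifies under the Talius–Narius agreement and 1229.89.36 is covered: preferential rate Free applies instead.
Duty = €136,160.95 × 0% = €0.00.
Total = €260,662.98 + €32,879.75 + €0.00 = €293,542.73.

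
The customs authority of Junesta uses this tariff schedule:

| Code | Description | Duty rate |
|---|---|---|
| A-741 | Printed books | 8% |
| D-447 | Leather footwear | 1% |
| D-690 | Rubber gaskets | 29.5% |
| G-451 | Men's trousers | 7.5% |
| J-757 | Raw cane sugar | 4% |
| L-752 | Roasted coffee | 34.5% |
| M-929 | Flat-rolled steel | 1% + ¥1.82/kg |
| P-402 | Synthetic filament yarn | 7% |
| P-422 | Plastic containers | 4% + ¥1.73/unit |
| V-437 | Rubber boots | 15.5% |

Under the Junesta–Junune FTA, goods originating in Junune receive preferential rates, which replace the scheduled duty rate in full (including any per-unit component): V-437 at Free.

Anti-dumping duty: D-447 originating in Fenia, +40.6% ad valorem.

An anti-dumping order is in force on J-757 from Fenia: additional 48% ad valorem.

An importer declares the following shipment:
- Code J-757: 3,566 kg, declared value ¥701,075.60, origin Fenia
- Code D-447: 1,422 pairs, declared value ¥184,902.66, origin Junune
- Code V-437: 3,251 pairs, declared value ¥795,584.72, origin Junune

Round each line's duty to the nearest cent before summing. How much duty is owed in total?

¥366,408.34

Line 1 (J-757, Fenia, 3,566 kg, ¥701,075.60):
Base rate for J-757 is 4%.
Additional duty on J-757 from Fenia: +48%. Applied ad valorem rate: 4% + 48% = 52%.
Duty = ¥701,075.60 × 52% = ¥364,559.31.
Line 2 (D-447, Junune, 1,422 pairs, ¥184,902.66):
Base rate for D-447 is 1%.
Origin Junune is the FTA partner but D-447 is not on the preference list; base rate stands.
The additional-duty order on D-447 targets Fenia, not Junune; it does not apply.
Duty = ¥184,902.66 × 1% = ¥1,849.03.
Line 3 (V-437, Junune, 3,251 pairs, ¥795,584.72):
Base rate for V-437 is 15.5%.
Origin Junune qualifies under the Junesta–Junune agreement and V-437 is covered: preferential rate Free applies instead.
Duty = ¥795,584.72 × 0% = ¥0.00.
Total = ¥364,559.31 + ¥1,849.03 + ¥0.00 = ¥366,408.34.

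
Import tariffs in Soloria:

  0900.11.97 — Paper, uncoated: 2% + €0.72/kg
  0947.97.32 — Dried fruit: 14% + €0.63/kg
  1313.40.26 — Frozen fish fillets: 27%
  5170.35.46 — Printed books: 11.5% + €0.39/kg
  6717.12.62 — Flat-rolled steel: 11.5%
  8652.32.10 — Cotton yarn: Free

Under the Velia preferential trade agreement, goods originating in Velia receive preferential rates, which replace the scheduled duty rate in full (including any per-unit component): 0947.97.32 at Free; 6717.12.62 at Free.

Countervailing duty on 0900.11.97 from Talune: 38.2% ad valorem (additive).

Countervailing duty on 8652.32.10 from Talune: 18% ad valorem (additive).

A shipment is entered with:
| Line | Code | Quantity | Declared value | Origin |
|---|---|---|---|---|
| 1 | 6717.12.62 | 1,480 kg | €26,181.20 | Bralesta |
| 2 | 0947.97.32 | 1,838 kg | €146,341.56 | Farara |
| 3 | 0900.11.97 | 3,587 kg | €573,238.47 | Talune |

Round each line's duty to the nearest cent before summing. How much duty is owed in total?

€257,681.10

Line 1 (6717.12.62, Bralesta, 1,480 kg, €26,181.20):
Base rate for 6717.12.62 is 11.5%.
6717.12.62 has an FTA preferential rate, but origin Bralesta is not Velia; base rate stands.
Duty = €26,181.20 × 11.5% = €3,010.84.
Line 2 (0947.97.32, Farara, 1,838 kg, €146,341.56):
Base rate for 0947.97.32 is 14% + €0.63/kg.
0947.97.32 has an FTA preferential rate, but origin Farara is not Velia; base rate stands.
Duty = €146,341.56 × 14% + 1,838 × €0.63 = €21,645.76.
Line 3 (0900.11.97, Talune, 3,587 kg, €573,238.47):
Base rate for 0900.11.97 is 2% + €0.72/kg.
Additional duty on 0900.11.97 from Talune: +38.2%. Applied ad valorem rate: 2% + 38.2% = 40.2%.
Duty = €573,238.47 × 40.2% + 3,587 × €0.72 = €233,024.50.
Total = €3,010.84 + €21,645.76 + €233,024.50 = €257,681.10.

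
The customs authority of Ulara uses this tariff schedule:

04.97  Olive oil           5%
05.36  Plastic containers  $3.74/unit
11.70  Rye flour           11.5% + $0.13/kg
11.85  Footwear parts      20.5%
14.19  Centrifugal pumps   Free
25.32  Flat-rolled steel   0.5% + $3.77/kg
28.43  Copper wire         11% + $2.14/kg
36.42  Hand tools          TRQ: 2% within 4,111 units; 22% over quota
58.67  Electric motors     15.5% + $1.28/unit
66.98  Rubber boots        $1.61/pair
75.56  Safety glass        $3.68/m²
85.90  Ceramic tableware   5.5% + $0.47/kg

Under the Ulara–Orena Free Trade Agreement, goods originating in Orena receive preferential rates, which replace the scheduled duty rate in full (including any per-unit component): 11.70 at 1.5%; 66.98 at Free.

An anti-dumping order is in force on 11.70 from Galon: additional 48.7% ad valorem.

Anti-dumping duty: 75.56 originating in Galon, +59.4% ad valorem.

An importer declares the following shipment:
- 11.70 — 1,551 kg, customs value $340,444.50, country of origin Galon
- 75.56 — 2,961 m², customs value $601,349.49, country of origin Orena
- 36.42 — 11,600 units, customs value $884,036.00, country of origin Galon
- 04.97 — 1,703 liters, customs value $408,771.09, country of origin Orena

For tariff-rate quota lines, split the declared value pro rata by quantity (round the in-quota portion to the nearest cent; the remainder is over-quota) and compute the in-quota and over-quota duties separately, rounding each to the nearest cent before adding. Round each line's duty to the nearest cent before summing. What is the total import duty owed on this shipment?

Line 1 (11.70, Galon, 1,551 kg, $340,444.50):
Base rate for 11.70 is 11.5% + $0.13/kg.
11.70 has an FTA preferential rate, but origin Galon is not Orena; base rate stands.
Additional duty on 11.70 from Galon: +48.7%. Applied ad valorem rate: 11.5% + 48.7% = 60.2%.
Duty = $340,444.50 × 60.2% + 1,551 × $0.13 = $205,149.22.
Line 2 (75.56, Orena, 2,961 m², $601,349.49):
Base rate for 75.56 is $3.68/m².
Origin Orena is the FTA partner but 75.56 is not on the preference list; base rate stands.
The additional-duty order on 75.56 targets Galon, not Orena; it does not apply.
Duty = 2,961 × $3.68 = $10,896.48.
Line 3 (36.42, Galon, 11,600 units, $884,036.00):
Code 36.42 is under a tariff-rate quota (threshold 4,111 units). In-quota: 4,111 units at 2%; over-quota: 7,489 units at 22%.
Pro-rata value split: in-quota = $884,036.00 × 4,111/11,600 = $313,299.31; over-quota = $884,036.00 − $313,299.31 = $570,736.69.
In-quota duty = $313,299.31 × 2% = $6,265.99. Over-quota duty = $570,736.69 × 22% = $125,562.07.
Line duty = $6,265.99 + $125,562.07 = $131,828.06.
Line 4 (04.97, Orena, 1,703 liters, $408,771.09):
Base rate for 04.97 is 5%.
Origin Orena is the FTA partner but 04.97 is not on the preference list; base rate stands.
Duty = $408,771.09 × 5% = $20,438.55.
Total = $205,149.22 + $10,896.48 + $131,828.06 + $20,438.55 = $368,312.31.

$368,312.31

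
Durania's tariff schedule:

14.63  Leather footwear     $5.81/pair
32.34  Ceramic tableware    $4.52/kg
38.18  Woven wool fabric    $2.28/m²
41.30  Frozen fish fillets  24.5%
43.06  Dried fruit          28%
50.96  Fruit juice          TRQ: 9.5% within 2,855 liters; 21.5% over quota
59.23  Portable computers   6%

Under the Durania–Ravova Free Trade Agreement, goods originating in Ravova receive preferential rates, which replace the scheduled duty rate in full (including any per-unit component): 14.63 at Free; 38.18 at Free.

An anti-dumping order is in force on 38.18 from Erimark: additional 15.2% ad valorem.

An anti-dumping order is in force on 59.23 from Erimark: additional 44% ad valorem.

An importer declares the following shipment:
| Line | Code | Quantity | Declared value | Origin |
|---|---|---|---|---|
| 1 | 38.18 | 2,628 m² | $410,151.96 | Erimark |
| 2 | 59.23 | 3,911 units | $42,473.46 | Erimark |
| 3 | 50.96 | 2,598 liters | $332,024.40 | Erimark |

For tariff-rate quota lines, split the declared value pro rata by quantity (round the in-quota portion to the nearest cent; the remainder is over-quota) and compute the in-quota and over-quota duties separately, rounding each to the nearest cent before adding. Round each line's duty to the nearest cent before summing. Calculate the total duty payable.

Line 1 (38.18, Erimark, 2,628 m², $410,151.96):
Base rate for 38.18 is $2.28/m².
38.18 has an FTA preferential rate, but origin Erimark is not Ravova; base rate stands.
Additional duty on 38.18 from Erimark: +15.2% ad valorem. Applied ad valorem rate = 15.2%.
Duty = $410,151.96 × 15.2% + 2,628 × $2.28 = $68,334.94.
Line 2 (59.23, Erimark, 3,911 units, $42,473.46):
Base rate for 59.23 is 6%.
Additional duty on 59.23 from Erimark: +44%. Applied ad valorem rate: 6% + 44% = 50%.
Duty = $42,473.46 × 50% = $21,236.73.
Line 3 (50.96, Erimark, 2,598 liters, $332,024.40):
Code 50.96 is under a tariff-rate quota (threshold 2,855 liters). Quantity 2,598 liters is within the quota, so the in-quota rate 9.5% applies to the full value.
Duty = $332,024.40 × 9.5% = $31,542.32.
Total = $68,334.94 + $21,236.73 + $31,542.32 = $121,113.99.

$121,113.99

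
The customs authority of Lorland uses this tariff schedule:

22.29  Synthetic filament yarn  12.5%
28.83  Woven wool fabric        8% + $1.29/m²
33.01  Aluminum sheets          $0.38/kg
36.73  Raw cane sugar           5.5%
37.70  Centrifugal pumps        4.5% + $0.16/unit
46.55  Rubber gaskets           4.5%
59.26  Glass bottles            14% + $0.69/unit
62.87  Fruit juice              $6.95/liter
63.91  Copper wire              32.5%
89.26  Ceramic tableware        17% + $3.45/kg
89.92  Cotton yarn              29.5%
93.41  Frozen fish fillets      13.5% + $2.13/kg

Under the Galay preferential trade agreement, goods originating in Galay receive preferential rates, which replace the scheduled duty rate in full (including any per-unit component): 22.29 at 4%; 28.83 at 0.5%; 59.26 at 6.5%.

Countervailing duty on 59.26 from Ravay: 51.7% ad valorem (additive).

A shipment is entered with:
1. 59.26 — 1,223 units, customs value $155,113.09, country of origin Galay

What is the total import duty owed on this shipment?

$10,082.35

Line 1 (59.26, Galay, 1,223 units, $155,113.09):
Base rate for 59.26 is 14% + $0.69/unit.
Origin Galay qualifies under the Lorland–Galay agreement and 59.26 is covered: preferential rate 6.5% applies instead.
The additional-duty order on 59.26 targets Ravay, not Galay; it does not apply.
Duty = $155,113.09 × 6.5% = $10,082.35.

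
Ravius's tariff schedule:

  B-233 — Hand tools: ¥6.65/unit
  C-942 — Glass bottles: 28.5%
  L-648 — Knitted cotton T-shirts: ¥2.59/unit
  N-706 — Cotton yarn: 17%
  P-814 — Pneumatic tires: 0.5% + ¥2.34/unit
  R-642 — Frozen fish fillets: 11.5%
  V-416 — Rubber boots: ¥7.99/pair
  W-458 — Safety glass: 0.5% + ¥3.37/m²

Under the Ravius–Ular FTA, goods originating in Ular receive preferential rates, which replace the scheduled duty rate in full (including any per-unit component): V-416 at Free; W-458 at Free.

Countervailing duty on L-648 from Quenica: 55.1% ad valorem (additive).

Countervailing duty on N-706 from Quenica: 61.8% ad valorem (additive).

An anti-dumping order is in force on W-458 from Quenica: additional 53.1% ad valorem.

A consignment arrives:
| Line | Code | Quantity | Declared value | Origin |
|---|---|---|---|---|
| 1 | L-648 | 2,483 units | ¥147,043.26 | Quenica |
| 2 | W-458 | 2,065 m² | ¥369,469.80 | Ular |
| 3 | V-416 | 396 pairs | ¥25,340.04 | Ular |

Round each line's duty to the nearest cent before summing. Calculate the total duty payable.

¥87,451.81

Line 1 (L-648, Quenica, 2,483 units, ¥147,043.26):
Base rate for L-648 is ¥2.59/unit.
Additional duty on L-648 from Quenica: +55.1% ad valorem. Applied ad valorem rate = 55.1%.
Duty = ¥147,043.26 × 55.1% + 2,483 × ¥2.59 = ¥87,451.81.
Line 2 (W-458, Ular, 2,065 m², ¥369,469.80):
Base rate for W-458 is 0.5% + ¥3.37/m².
Origin Ular qualifies under the Ravius–Ular agreement and W-458 is covered: preferential rate Free applies instead.
The additional-duty order on W-458 targets Quenica, not Ular; it does not apply.
Duty = ¥369,469.80 × 0% = ¥0.00.
Line 3 (V-416, Ular, 396 pairs, ¥25,340.04):
Base rate for V-416 is ¥7.99/pair.
Origin Ular qualifies under the Ravius–Ular agreement and V-416 is covered: preferential rate Free applies instead.
Duty = ¥25,340.04 × 0% = ¥0.00.
Total = ¥87,451.81 + ¥0.00 + ¥0.00 = ¥87,451.81.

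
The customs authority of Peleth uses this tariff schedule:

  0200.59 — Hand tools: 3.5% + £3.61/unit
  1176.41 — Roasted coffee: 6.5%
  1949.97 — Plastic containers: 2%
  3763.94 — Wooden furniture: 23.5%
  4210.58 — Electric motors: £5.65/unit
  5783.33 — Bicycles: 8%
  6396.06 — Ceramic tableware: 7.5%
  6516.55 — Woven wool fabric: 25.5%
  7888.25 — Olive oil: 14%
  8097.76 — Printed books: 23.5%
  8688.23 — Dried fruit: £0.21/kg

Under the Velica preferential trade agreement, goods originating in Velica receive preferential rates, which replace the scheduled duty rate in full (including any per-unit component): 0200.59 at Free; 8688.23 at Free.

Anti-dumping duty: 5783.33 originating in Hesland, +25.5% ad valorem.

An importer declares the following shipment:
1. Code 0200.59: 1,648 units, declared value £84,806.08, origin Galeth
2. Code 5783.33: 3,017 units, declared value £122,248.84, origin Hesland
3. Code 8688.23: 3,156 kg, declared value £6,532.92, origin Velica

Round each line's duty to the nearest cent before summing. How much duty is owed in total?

Line 1 (0200.59, Galeth, 1,648 units, £84,806.08):
Base rate for 0200.59 is 3.5% + £3.61/unit.
0200.59 has an FTA preferential rate, but origin Galeth is not Velica; base rate stands.
Duty = £84,806.08 × 3.5% + 1,648 × £3.61 = £8,917.49.
Line 2 (5783.33, Hesland, 3,017 units, £122,248.84):
Base rate for 5783.33 is 8%.
Additional duty on 5783.33 from Hesland: +25.5%. Applied ad valorem rate: 8% + 25.5% = 33.5%.
Duty = £122,248.84 × 33.5% = £40,953.36.
Line 3 (8688.23, Velica, 3,156 kg, £6,532.92):
Base rate for 8688.23 is £0.21/kg.
Origin Velica qualifies under the Peleth–Velica agreement and 8688.23 is covered: preferential rate Free applies instead.
Duty = £6,532.92 × 0% = £0.00.
Total = £8,917.49 + £40,953.36 + £0.00 = £49,870.85.

£49,870.85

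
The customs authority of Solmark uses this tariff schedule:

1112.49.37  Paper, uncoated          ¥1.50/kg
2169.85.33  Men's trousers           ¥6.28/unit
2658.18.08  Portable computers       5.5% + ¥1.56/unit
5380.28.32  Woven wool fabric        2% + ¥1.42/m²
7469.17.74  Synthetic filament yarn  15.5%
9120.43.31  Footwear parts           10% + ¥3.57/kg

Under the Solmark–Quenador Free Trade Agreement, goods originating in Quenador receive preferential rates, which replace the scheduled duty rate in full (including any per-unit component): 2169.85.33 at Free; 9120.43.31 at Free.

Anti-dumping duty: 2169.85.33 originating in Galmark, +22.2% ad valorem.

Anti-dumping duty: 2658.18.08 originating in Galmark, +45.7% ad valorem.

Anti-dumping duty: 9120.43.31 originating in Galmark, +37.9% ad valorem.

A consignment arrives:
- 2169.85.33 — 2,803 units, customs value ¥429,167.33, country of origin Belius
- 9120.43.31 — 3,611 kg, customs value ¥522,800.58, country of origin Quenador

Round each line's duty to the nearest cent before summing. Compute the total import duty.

¥17,602.84

Line 1 (2169.85.33, Belius, 2,803 units, ¥429,167.33):
Base rate for 2169.85.33 is ¥6.28/unit.
2169.85.33 has an FTA preferential rate, but origin Belius is not Quenador; base rate stands.
The additional-duty order on 2169.85.33 targets Galmark, not Belius; it does not apply.
Duty = 2,803 × ¥6.28 = ¥17,602.84.
Line 2 (9120.43.31, Quenador, 3,611 kg, ¥522,800.58):
Base rate for 9120.43.31 is 10% + ¥3.57/kg.
Origin Quenador qualifies under the Solmark–Quenador agreement and 9120.43.31 is covered: preferential rate Free applies instead.
The additional-duty order on 9120.43.31 targets Galmark, not Quenador; it does not apply.
Duty = ¥522,800.58 × 0% = ¥0.00.
Total = ¥17,602.84 + ¥0.00 = ¥17,602.84.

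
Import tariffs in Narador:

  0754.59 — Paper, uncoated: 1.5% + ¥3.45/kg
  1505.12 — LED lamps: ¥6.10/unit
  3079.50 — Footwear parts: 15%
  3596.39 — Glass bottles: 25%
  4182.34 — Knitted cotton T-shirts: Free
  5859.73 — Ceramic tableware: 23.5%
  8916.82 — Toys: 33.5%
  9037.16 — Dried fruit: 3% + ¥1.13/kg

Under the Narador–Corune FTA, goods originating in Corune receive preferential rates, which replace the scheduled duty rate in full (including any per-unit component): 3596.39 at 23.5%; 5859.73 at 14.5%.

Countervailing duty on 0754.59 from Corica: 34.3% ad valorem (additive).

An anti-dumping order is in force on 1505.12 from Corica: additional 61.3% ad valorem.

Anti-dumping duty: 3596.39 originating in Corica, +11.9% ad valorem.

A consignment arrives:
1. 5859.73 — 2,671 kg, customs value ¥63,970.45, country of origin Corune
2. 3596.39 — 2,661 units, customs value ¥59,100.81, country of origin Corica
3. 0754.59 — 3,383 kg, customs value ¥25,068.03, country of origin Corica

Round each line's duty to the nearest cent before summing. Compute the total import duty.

Line 1 (5859.73, Corune, 2,671 kg, ¥63,970.45):
Base rate for 5859.73 is 23.5%.
Origin Corune qualifies under the Narador–Corune agreement and 5859.73 is covered: preferential rate 14.5% applies instead.
Duty = ¥63,970.45 × 14.5% = ¥9,275.72.
Line 2 (3596.39, Corica, 2,661 units, ¥59,100.81):
Base rate for 3596.39 is 25%.
3596.39 has an FTA preferential rate, but origin Corica is not Corune; base rate stands.
Additional duty on 3596.39 from Corica: +11.9%. Applied ad valorem rate: 25% + 11.9% = 36.9%.
Duty = ¥59,100.81 × 36.9% = ¥21,808.20.
Line 3 (0754.59, Corica, 3,383 kg, ¥25,068.03):
Base rate for 0754.59 is 1.5% + ¥3.45/kg.
Additional duty on 0754.59 from Corica: +34.3%. Applied ad valorem rate: 1.5% + 34.3% = 35.8%.
Duty = ¥25,068.03 × 35.8% + 3,383 × ¥3.45 = ¥20,645.70.
Total = ¥9,275.72 + ¥21,808.20 + ¥20,645.70 = ¥51,729.62.

¥51,729.62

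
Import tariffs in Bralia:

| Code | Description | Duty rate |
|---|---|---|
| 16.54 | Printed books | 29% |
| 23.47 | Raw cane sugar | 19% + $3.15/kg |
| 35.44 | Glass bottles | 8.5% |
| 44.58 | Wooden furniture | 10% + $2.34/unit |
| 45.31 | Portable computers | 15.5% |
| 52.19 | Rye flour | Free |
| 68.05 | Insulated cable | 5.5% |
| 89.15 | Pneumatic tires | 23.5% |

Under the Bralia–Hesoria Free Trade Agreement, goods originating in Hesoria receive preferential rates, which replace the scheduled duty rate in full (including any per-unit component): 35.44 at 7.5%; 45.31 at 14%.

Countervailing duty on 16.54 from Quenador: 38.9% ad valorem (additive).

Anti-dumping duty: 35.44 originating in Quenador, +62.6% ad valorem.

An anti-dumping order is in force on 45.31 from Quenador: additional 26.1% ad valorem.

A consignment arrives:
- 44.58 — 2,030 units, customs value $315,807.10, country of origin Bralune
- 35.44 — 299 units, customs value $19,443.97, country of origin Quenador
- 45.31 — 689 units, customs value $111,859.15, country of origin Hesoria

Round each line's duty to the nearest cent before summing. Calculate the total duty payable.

Line 1 (44.58, Bralune, 2,030 units, $315,807.10):
Base rate for 44.58 is 10% + $2.34/unit.
Duty = $315,807.10 × 10% + 2,030 × $2.34 = $36,330.91.
Line 2 (35.44, Quenador, 299 units, $19,443.97):
Base rate for 35.44 is 8.5%.
35.44 has an FTA preferential rate, but origin Quenador is not Hesoria; base rate stands.
Additional duty on 35.44 from Quenador: +62.6%. Applied ad valorem rate: 8.5% + 62.6% = 71.1%.
Duty = $19,443.97 × 71.1% = $13,824.66.
Line 3 (45.31, Hesoria, 689 units, $111,859.15):
Base rate for 45.31 is 15.5%.
Origin Hesoria qualifies under the Bralia–Hesoria agreement and 45.31 is covered: preferential rate 14% applies instead.
The additional-duty order on 45.31 targets Quenador, not Hesoria; it does not apply.
Duty = $111,859.15 × 14% = $15,660.28.
Total = $36,330.91 + $13,824.66 + $15,660.28 = $65,815.85.

$65,815.85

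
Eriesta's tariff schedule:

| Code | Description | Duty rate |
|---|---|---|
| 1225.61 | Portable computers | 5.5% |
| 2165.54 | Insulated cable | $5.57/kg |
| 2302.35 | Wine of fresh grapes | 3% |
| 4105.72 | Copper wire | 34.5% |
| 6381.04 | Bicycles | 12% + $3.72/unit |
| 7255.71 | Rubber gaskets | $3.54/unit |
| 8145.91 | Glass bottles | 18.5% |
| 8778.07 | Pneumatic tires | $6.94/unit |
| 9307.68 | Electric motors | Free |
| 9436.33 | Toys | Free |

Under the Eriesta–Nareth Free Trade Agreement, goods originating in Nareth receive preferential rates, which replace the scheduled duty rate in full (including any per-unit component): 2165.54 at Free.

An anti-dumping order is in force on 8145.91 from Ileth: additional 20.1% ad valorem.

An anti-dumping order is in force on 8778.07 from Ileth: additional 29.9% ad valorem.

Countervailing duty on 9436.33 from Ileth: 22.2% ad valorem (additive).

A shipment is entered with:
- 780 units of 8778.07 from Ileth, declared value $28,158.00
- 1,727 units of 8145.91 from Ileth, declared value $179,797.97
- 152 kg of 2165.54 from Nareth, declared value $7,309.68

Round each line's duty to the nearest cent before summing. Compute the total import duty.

Line 1 (8778.07, Ileth, 780 units, $28,158.00):
Base rate for 8778.07 is $6.94/unit.
Additional duty on 8778.07 from Ileth: +29.9% ad valorem. Applied ad valorem rate = 29.9%.
Duty = $28,158.00 × 29.9% + 780 × $6.94 = $13,832.44.
Line 2 (8145.91, Ileth, 1,727 units, $179,797.97):
Base rate for 8145.91 is 18.5%.
Additional duty on 8145.91 from Ileth: +20.1%. Applied ad valorem rate: 18.5% + 20.1% = 38.6%.
Duty = $179,797.97 × 38.6% = $69,402.02.
Line 3 (2165.54, Nareth, 152 kg, $7,309.68):
Base rate for 2165.54 is $5.57/kg.
Origin Nareth qualifies under the Eriesta–Nareth agreement and 2165.54 is covered: preferential rate Free applies instead.
Duty = $7,309.68 × 0% = $0.00.
Total = $13,832.44 + $69,402.02 + $0.00 = $83,234.46.

$83,234.46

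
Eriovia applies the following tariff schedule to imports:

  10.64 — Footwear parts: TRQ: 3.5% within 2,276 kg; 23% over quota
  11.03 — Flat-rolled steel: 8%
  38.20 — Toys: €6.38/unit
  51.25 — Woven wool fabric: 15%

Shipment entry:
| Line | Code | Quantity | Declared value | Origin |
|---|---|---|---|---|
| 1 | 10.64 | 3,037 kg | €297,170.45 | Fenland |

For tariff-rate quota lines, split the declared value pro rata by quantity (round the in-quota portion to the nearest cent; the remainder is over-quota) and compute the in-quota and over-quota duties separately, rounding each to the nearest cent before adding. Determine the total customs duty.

€24,921.42

Line 1 (10.64, Fenland, 3,037 kg, €297,170.45):
Code 10.64 is under a tariff-rate quota (threshold 2,276 kg). In-quota: 2,276 kg at 3.5%; over-quota: 761 kg at 23%.
Pro-rata value split: in-quota = €297,170.45 × 2,276/3,037 = €222,706.60; over-quota = €297,170.45 − €222,706.60 = €74,463.85.
In-quota duty = €222,706.60 × 3.5% = €7,794.73. Over-quota duty = €74,463.85 × 23% = €17,126.69.
Line duty = €7,794.73 + €17,126.69 = €24,921.42.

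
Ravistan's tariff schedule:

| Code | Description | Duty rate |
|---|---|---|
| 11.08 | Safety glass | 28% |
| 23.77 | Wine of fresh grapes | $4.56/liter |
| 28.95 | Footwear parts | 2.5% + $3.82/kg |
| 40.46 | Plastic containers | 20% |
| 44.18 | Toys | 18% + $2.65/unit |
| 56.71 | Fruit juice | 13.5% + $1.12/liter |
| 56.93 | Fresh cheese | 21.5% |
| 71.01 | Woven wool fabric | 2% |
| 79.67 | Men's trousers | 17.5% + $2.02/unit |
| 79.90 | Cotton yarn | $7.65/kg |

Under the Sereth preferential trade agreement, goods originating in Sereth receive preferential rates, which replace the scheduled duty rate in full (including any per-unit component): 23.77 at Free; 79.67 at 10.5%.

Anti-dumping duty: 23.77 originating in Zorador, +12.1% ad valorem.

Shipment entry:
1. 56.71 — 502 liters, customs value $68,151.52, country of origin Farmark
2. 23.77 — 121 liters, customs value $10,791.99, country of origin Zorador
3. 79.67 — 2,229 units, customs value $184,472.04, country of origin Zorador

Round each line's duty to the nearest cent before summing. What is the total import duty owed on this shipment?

$48,405.48

Line 1 (56.71, Farmark, 502 liters, $68,151.52):
Base rate for 56.71 is 13.5% + $1.12/liter.
Duty = $68,151.52 × 13.5% + 502 × $1.12 = $9,762.70.
Line 2 (23.77, Zorador, 121 liters, $10,791.99):
Base rate for 23.77 is $4.56/liter.
23.77 has an FTA preferential rate, but origin Zorador is not Sereth; base rate stands.
Additional duty on 23.77 from Zorador: +12.1% ad valorem. Applied ad valorem rate = 12.1%.
Duty = $10,791.99 × 12.1% + 121 × $4.56 = $1,857.59.
Line 3 (79.67, Zorador, 2,229 units, $184,472.04):
Base rate for 79.67 is 17.5% + $2.02/unit.
79.67 has an FTA preferential rate, but origin Zorador is not Sereth; base rate stands.
Duty = $184,472.04 × 17.5% + 2,229 × $2.02 = $36,785.19.
Total = $9,762.70 + $1,857.59 + $36,785.19 = $48,405.48.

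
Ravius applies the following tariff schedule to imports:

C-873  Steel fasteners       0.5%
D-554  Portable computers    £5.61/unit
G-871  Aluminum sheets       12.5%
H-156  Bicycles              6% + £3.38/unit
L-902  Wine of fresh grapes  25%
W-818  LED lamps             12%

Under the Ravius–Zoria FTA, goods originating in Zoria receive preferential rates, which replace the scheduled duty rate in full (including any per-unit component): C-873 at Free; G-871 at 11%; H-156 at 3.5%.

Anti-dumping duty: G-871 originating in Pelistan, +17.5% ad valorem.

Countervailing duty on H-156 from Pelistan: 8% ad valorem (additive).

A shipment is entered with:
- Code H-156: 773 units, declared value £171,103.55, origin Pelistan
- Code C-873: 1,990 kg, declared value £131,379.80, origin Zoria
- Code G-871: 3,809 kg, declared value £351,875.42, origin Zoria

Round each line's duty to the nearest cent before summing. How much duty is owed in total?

£65,273.54

Line 1 (H-156, Pelistan, 773 units, £171,103.55):
Base rate for H-156 is 6% + £3.38/unit.
H-156 has an FTA preferential rate, but origin Pelistan is not Zoria; base rate stands.
Additional duty on H-156 from Pelistan: +8%. Applied ad valorem rate: 6% + 8% = 14%.
Duty = £171,103.55 × 14% + 773 × £3.38 = £26,567.24.
Line 2 (C-873, Zoria, 1,990 kg, £131,379.80):
Base rate for C-873 is 0.5%.
Origin Zoria qualifies under the Ravius–Zoria agreement and C-873 is covered: preferential rate Free applies instead.
Duty = £131,379.80 × 0% = £0.00.
Line 3 (G-871, Zoria, 3,809 kg, £351,875.42):
Base rate for G-871 is 12.5%.
Origin Zoria qualifies under the Ravius–Zoria agreement and G-871 is covered: preferential rate 11% applies instead.
The additional-duty order on G-871 targets Pelistan, not Zoria; it does not apply.
Duty = £351,875.42 × 11% = £38,706.30.
Total = £26,567.24 + £0.00 + £38,706.30 = £65,273.54.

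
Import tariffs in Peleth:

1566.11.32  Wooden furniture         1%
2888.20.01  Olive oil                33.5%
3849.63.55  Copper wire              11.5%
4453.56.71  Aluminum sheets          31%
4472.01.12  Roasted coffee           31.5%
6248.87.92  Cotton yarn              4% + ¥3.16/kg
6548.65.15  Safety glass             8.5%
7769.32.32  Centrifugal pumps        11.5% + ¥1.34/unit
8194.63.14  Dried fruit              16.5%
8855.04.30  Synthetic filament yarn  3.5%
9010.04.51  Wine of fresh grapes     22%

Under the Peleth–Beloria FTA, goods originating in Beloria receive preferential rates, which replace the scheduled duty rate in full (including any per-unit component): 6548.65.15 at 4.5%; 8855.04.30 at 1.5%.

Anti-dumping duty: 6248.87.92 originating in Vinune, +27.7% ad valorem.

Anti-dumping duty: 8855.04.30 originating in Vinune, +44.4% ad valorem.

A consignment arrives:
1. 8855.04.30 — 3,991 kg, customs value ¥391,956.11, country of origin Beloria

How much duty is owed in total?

Line 1 (8855.04.30, Beloria, 3,991 kg, ¥391,956.11):
Base rate for 8855.04.30 is 3.5%.
Origin Beloria qualifies under the Peleth–Beloria agreement and 8855.04.30 is covered: preferential rate 1.5% applies instead.
The additional-duty order on 8855.04.30 targets Vinune, not Beloria; it does not apply.
Duty = ¥391,956.11 × 1.5% = ¥5,879.34.

¥5,879.34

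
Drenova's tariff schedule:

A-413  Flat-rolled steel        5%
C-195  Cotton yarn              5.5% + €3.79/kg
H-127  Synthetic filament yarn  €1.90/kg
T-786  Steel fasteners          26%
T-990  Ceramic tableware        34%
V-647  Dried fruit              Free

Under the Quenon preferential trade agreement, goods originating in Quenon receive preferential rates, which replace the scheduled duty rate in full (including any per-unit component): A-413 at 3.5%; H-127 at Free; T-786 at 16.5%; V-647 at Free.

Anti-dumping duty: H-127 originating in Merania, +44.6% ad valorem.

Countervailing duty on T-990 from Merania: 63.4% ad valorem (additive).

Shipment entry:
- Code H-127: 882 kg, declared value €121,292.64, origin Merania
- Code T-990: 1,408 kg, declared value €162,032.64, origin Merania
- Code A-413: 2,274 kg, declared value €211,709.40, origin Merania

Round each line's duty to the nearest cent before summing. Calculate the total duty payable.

€224,177.58

Line 1 (H-127, Merania, 882 kg, €121,292.64):
Base rate for H-127 is €1.90/kg.
H-127 has an FTA preferential rate, but origin Merania is not Quenon; base rate stands.
Additional duty on H-127 from Merania: +44.6% ad valorem. Applied ad valorem rate = 44.6%.
Duty = €121,292.64 × 44.6% + 882 × €1.90 = €55,772.32.
Line 2 (T-990, Merania, 1,408 kg, €162,032.64):
Base rate for T-990 is 34%.
Additional duty on T-990 from Merania: +63.4%. Applied ad valorem rate: 34% + 63.4% = 97.4%.
Duty = €162,032.64 × 97.4% = €157,819.79.
Line 3 (A-413, Merania, 2,274 kg, €211,709.40):
Base rate for A-413 is 5%.
A-413 has an FTA preferential rate, but origin Merania is not Quenon; base rate stands.
Duty = €211,709.40 × 5% = €10,585.47.
Total = €55,772.32 + €157,819.79 + €10,585.47 = €224,177.58.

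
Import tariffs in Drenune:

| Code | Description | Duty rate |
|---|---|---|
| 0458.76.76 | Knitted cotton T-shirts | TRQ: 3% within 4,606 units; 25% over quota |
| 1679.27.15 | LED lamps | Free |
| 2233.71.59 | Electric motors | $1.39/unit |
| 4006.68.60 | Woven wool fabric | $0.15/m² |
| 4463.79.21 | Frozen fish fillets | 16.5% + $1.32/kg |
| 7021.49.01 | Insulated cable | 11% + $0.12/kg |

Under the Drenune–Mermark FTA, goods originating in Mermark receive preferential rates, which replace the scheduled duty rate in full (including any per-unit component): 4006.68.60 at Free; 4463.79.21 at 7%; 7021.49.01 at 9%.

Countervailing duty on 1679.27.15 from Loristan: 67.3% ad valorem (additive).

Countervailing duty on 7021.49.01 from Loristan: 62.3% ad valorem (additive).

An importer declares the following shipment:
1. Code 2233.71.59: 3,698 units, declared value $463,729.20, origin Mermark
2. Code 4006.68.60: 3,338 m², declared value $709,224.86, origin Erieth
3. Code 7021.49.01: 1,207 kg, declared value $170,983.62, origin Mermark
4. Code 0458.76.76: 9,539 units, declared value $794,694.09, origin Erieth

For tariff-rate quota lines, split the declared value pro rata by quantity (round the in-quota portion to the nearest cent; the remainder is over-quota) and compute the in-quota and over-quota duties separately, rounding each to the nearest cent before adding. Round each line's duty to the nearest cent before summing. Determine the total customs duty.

Line 1 (2233.71.59, Mermark, 3,698 units, $463,729.20):
Base rate for 2233.71.59 is $1.39/unit.
Origin Mermark is the FTA partner but 2233.71.59 is not on the preference list; base rate stands.
Duty = 3,698 × $1.39 = $5,140.22.
Line 2 (4006.68.60, Erieth, 3,338 m², $709,224.86):
Base rate for 4006.68.60 is $0.15/m².
4006.68.60 has an FTA preferential rate, but origin Erieth is not Mermark; base rate stands.
Duty = 3,338 × $0.15 = $500.70.
Line 3 (7021.49.01, Mermark, 1,207 kg, $170,983.62):
Base rate for 7021.49.01 is 11% + $0.12/kg.
Origin Mermark qualifies under the Drenune–Mermark agreement and 7021.49.01 is covered: preferential rate 9% applies instead.
The additional-duty order on 7021.49.01 targets Loristan, not Mermark; it does not apply.
Duty = $170,983.62 × 9% = $15,388.53.
Line 4 (0458.76.76, Erieth, 9,539 units, $794,694.09):
Code 0458.76.76 is under a tariff-rate quota (threshold 4,606 units). In-quota: 4,606 units at 3%; over-quota: 4,933 units at 25%.
Pro-rata value split: in-quota = $794,694.09 × 4,606/9,539 = $383,725.86; over-quota = $794,694.09 − $383,725.86 = $410,968.23.
In-quota duty = $383,725.86 × 3% = $11,511.78. Over-quota duty = $410,968.23 × 25% = $102,742.06.
Line duty = $11,511.78 + $102,742.06 = $114,253.84.
Total = $5,140.22 + $500.70 + $15,388.53 + $114,253.84 = $135,283.29.

$135,283.29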